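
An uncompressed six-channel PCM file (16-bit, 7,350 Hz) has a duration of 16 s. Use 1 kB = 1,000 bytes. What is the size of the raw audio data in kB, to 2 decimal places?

1411.20 kB

Bytes = 7,350 samples/s × 16 s × 2 bytes/sample × 6 ch = 1,411,200 bytes.
1,411,200 / 1,000 = 1411.20 kB.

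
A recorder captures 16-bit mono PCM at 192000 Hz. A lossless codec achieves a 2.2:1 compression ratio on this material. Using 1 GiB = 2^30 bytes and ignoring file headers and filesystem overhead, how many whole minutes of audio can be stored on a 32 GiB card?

Uncompressed byte rate = 192,000 × 2 × 1 = 384,000 bytes/s.
After 2.2:1 compression, effective rate ≈ 174545.45 bytes/s.
Capacity = 32 × 1,073,741,824 = 34,359,738,368 bytes.
34,359,738,368 / effective rate ≈ 196852.67 s → 3,280 minutes.

3,280 minutes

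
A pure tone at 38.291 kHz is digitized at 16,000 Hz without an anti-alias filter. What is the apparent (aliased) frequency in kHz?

Nyquist = 16,000/2 = 8,000 Hz; 38,291 Hz exceeds it.
Alias = |38,291 − 2×16,000| = |38,291 − 32,000| = 6,291 Hz = 6.291 kHz.

6.291 kHz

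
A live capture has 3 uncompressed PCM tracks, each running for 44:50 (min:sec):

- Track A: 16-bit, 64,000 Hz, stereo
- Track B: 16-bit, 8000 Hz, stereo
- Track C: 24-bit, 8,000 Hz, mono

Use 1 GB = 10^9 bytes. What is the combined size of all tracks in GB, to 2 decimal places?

0.84 GB

44:50 (min:sec) = 2,690 s.
Track A: 64,000 × 2,690 × 2 × 2 = 688,640,000 bytes.
Track B: 8,000 × 2,690 × 2 × 2 = 86,080,000 bytes.
Track C: 8,000 × 2,690 × 3 × 1 = 64,560,000 bytes.
Total = 839,280,000 bytes = 0.84 GB.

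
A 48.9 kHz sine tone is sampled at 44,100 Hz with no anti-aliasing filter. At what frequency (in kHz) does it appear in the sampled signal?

4.8 kHz

Nyquist = 44,100/2 = 22,050 Hz; 48,900 Hz exceeds it.
Alias = |48,900 − 1×44,100| = |48,900 − 44,100| = 4,800 Hz = 4.8 kHz.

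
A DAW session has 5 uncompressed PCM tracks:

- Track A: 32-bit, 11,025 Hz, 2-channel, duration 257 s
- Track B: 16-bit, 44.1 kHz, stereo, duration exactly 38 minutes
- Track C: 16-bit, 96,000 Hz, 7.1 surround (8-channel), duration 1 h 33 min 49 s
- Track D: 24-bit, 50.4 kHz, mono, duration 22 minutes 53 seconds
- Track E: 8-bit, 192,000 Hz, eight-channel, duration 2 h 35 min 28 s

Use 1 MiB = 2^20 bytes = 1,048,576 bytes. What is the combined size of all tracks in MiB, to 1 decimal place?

22512.8 MiB

Track A: 11,025 × 257 × 4 × 2 = 22,667,400 bytes.
Track B: exactly 38 minutes = 2,280 s; 44,100 × 2,280 × 2 × 2 = 402,192,000 bytes.
Track C: 1 h 33 min 49 s = 5,629 s; 96,000 × 5,629 × 2 × 8 = 8,646,144,000 bytes.
Track D: 22 minutes 53 seconds = 1,373 s; 50,400 × 1,373 × 3 × 1 = 207,597,600 bytes.
Track E: 2 h 35 min 28 s = 9,328 s; 192,000 × 9,328 × 1 × 8 = 14,327,808,000 bytes.
Total = 23,606,409,000 bytes = 22512.8 MiB.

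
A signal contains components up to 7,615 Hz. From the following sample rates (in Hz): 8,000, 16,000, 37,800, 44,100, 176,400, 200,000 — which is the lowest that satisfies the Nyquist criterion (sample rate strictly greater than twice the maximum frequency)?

16,000 Hz

Need sample rate > 2 × 7,615 = 15,230 Hz.
Lowest listed rate above 15,230 Hz is 16,000 Hz.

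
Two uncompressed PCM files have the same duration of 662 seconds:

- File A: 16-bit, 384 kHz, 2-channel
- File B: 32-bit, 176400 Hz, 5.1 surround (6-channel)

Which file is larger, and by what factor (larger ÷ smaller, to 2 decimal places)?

File B, by a factor of 2.76

File A: 384,000 × 2 × 2 = 1,536,000 bytes/s.
File B: 176,400 × 4 × 6 = 4,233,600 bytes/s.
File B is larger; ratio = 2,802,643,200 / 1,016,832,000 = 2.76.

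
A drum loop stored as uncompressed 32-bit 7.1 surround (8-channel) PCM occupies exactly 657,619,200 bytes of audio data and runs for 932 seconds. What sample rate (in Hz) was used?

Bytes = sample_rate × seconds × bytes_per_sample × channels.
sample_rate = 657,619,200 / (932 × 4 × 8) = 657,619,200 / 29,824 = 22,050 Hz.

22,050 Hz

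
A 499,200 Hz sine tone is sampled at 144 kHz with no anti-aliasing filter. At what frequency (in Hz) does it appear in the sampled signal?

Nyquist = 144,000/2 = 72,000 Hz; 499,200 Hz exceeds it.
Alias = |499,200 − 3×144,000| = |499,200 − 432,000| = 67,200 Hz.

67,200 Hz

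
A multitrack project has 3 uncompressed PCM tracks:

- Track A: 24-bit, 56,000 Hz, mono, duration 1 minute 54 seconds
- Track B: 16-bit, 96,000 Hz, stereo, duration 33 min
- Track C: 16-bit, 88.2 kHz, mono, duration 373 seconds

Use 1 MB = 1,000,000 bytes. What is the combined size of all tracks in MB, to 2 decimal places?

845.27 MB

Track A: 1 minute 54 seconds = 114 s; 56,000 × 114 × 3 × 1 = 19,152,000 bytes.
Track B: 33 min = 1,980 s; 96,000 × 1,980 × 2 × 2 = 760,320,000 bytes.
Track C: 88,200 × 373 × 2 × 1 = 65,797,200 bytes.
Total = 845,269,200 bytes = 845.27 MB.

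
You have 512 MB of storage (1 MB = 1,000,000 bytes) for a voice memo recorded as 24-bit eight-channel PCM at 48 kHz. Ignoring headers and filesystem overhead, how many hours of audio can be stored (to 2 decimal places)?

0.12 hours

Uncompressed byte rate = 48,000 × 3 × 8 = 1,152,000 bytes/s.
Capacity = 512 × 1,000,000 = 512,000,000 bytes.
512,000,000 / 1,152,000 ≈ 444.44 s → 0.12 hours.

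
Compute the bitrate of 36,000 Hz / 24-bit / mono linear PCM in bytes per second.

Bit rate = 36,000 × 24 × 1 = 864,000 bits/s.
864,000 / 8 = 108,000 bytes/s.

108,000 bytes/s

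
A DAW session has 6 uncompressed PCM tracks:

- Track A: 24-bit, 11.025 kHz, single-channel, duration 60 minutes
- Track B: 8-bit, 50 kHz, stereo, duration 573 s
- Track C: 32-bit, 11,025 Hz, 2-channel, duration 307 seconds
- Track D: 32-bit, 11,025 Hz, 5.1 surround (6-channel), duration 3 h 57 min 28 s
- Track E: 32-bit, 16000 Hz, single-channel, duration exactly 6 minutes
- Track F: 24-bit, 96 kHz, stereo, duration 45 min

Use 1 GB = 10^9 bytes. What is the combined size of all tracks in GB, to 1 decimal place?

5.6 GB

Track A: 60 minutes = 3,600 s; 11,025 × 3,600 × 3 × 1 = 119,070,000 bytes.
Track B: 50,000 × 573 × 1 × 2 = 57,300,000 bytes.
Track C: 11,025 × 307 × 4 × 2 = 27,077,400 bytes.
Track D: 3 h 57 min 28 s = 14,248 s; 11,025 × 14,248 × 4 × 6 = 3,770,020,800 bytes.
Track E: exactly 6 minutes = 360 s; 16,000 × 360 × 4 × 1 = 23,040,000 bytes.
Track F: 45 min = 2,700 s; 96,000 × 2,700 × 3 × 2 = 1,555,200,000 bytes.
Total = 5,551,708,200 bytes = 5.6 GB.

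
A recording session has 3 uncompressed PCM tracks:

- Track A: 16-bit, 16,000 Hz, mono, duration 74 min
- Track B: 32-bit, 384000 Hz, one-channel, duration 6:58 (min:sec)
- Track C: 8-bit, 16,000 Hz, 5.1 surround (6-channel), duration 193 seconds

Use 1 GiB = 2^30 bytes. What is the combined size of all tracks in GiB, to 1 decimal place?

0.7 GiB

Track A: 74 min = 4,440 s; 16,000 × 4,440 × 2 × 1 = 142,080,000 bytes.
Track B: 6:58 (min:sec) = 418 s; 384,000 × 418 × 4 × 1 = 642,048,000 bytes.
Track C: 16,000 × 193 × 1 × 6 = 18,528,000 bytes.
Total = 802,656,000 bytes = 0.7 GiB.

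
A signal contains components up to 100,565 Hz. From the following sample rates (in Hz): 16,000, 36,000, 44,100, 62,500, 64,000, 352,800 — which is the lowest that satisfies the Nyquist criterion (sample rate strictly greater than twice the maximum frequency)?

352,800 Hz

Need sample rate > 2 × 100,565 = 201,130 Hz.
Lowest listed rate above 201,130 Hz is 352,800 Hz.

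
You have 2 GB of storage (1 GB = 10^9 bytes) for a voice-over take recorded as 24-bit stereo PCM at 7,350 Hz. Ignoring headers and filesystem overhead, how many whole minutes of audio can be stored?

755 minutes

Uncompressed byte rate = 7,350 × 3 × 2 = 44,100 bytes/s.
Capacity = 2 × 1,000,000,000 = 2,000,000,000 bytes.
2,000,000,000 / 44,100 ≈ 45351.47 s → 755 minutes.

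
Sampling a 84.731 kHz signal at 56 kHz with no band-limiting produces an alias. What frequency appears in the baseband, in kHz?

27.269 kHz

Nyquist = 56,000/2 = 28,000 Hz; 84,731 Hz exceeds it.
Alias = |84,731 − 2×56,000| = |84,731 − 112,000| = 27,269 Hz = 27.269 kHz.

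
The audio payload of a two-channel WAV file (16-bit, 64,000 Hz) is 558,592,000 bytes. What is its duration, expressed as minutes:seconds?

Byte rate = 64,000 × 2 × 2 = 256,000 bytes/s.
Duration = 558,592,000 / 256,000 = 2,182 s.
2,182 s = 36:22.

36:22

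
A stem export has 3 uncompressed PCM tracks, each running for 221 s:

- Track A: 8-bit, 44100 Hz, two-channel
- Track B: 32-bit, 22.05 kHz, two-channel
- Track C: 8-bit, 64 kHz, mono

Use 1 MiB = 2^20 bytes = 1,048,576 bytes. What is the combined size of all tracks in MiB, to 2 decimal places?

Track A: 44,100 × 221 × 1 × 2 = 19,492,200 bytes.
Track B: 22,050 × 221 × 4 × 2 = 38,984,400 bytes.
Track C: 64,000 × 221 × 1 × 1 = 14,144,000 bytes.
Total = 72,620,600 bytes = 69.26 MiB.

69.26 MiB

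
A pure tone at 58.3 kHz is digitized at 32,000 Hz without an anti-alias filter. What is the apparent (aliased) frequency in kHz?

5.7 kHz

Nyquist = 32,000/2 = 16,000 Hz; 58,300 Hz exceeds it.
Alias = |58,300 − 2×32,000| = |58,300 − 64,000| = 5,700 Hz = 5.7 kHz.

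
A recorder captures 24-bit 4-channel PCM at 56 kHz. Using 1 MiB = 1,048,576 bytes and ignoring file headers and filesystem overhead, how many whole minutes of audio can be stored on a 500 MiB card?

Uncompressed byte rate = 56,000 × 3 × 4 = 672,000 bytes/s.
Capacity = 500 × 1,048,576 = 524,288,000 bytes.
524,288,000 / 672,000 ≈ 780.19 s → 13 minutes.

13 minutes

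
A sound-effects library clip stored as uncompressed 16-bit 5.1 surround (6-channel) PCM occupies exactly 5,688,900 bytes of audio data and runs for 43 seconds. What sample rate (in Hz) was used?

11,025 Hz

Bytes = sample_rate × seconds × bytes_per_sample × channels.
sample_rate = 5,688,900 / (43 × 2 × 6) = 5,688,900 / 516 = 11,025 Hz.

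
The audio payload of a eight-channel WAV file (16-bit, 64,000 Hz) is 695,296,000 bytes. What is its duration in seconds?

Byte rate = 64,000 × 2 × 8 = 1,024,000 bytes/s.
Duration = 695,296,000 / 1,024,000 = 679 s.

679 seconds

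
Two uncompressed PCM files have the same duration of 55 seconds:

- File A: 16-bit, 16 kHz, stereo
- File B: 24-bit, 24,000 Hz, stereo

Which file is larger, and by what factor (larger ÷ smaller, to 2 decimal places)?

File B, by a factor of 2.25

File A: 16,000 × 2 × 2 = 64,000 bytes/s.
File B: 24,000 × 3 × 2 = 144,000 bytes/s.
File B is larger; ratio = 7,920,000 / 3,520,000 = 2.25.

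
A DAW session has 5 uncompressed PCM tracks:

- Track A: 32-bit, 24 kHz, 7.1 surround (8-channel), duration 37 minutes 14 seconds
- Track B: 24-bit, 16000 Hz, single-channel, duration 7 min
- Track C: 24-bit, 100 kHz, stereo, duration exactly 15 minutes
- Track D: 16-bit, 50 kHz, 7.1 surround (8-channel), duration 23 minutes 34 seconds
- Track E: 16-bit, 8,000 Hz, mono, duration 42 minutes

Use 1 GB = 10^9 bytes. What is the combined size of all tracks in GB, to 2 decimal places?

3.45 GB

Track A: 37 minutes 14 seconds = 2,234 s; 24,000 × 2,234 × 4 × 8 = 1,715,712,000 bytes.
Track B: 7 min = 420 s; 16,000 × 420 × 3 × 1 = 20,160,000 bytes.
Track C: exactly 15 minutes = 900 s; 100,000 × 900 × 3 × 2 = 540,000,000 bytes.
Track D: 23 minutes 34 seconds = 1,414 s; 50,000 × 1,414 × 2 × 8 = 1,131,200,000 bytes.
Track E: 42 minutes = 2,520 s; 8,000 × 2,520 × 2 × 1 = 40,320,000 bytes.
Total = 3,447,392,000 bytes = 3.45 GB.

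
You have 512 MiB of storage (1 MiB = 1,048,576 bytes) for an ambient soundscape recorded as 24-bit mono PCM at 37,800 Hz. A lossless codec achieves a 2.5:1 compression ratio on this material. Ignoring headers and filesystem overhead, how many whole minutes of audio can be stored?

197 minutes

Uncompressed byte rate = 37,800 × 3 × 1 = 113,400 bytes/s.
After 2.5:1 compression, effective rate ≈ 45360 bytes/s.
Capacity = 512 × 1,048,576 = 536,870,912 bytes.
536,870,912 / effective rate ≈ 11835.78 s → 197 minutes.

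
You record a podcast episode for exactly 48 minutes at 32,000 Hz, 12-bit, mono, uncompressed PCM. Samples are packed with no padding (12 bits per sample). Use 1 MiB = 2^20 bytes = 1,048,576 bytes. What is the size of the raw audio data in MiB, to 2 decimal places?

131.84 MiB

Duration = exactly 48 minutes = 2,880 s.
Bits = 32,000 × 2,880 × 12 × 1 = 1,105,920,000 bits = 138,240,000 bytes.
138,240,000 / 1,048,576 = 131.84 MiB.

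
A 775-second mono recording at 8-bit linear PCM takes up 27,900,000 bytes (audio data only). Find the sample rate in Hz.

36,000 Hz

Bytes = sample_rate × seconds × bytes_per_sample × channels.
sample_rate = 27,900,000 / (775 × 1 × 1) = 27,900,000 / 775 = 36,000 Hz.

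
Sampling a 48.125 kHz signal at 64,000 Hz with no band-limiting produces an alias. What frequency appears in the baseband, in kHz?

Nyquist = 64,000/2 = 32,000 Hz; 48,125 Hz exceeds it.
Alias = |48,125 − 1×64,000| = |48,125 − 64,000| = 15,875 Hz = 15.875 kHz.

15.875 kHz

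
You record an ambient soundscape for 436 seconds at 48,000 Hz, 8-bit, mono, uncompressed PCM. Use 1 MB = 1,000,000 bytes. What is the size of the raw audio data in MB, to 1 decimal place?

Bytes = 48,000 samples/s × 436 s × 1 bytes/sample × 1 ch = 20,928,000 bytes.
20,928,000 / 1,000,000 = 20.9 MB.

20.9 MB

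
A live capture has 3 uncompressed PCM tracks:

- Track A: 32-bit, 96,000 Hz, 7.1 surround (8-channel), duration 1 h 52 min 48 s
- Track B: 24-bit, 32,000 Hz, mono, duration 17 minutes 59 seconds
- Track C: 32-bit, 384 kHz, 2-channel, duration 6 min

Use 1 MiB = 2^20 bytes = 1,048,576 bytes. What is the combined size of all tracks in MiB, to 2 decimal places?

Track A: 1 h 52 min 48 s = 6,768 s; 96,000 × 6,768 × 4 × 8 = 20,791,296,000 bytes.
Track B: 17 minutes 59 seconds = 1,079 s; 32,000 × 1,079 × 3 × 1 = 103,584,000 bytes.
Track C: 6 min = 360 s; 384,000 × 360 × 4 × 2 = 1,105,920,000 bytes.
Total = 22,000,800,000 bytes = 20981.60 MiB.

20981.60 MiB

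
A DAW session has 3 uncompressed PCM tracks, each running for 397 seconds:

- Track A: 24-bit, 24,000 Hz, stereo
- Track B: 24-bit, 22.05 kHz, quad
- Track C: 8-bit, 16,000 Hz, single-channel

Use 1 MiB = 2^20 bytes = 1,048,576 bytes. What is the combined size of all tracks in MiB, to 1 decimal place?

160.8 MiB

Track A: 24,000 × 397 × 3 × 2 = 57,168,000 bytes.
Track B: 22,050 × 397 × 3 × 4 = 105,046,200 bytes.
Track C: 16,000 × 397 × 1 × 1 = 6,352,000 bytes.
Total = 168,566,200 bytes = 160.8 MiB.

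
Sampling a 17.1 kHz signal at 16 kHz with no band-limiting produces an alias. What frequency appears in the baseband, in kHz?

Nyquist = 16,000/2 = 8,000 Hz; 17,100 Hz exceeds it.
Alias = |17,100 − 1×16,000| = |17,100 − 16,000| = 1,100 Hz = 1.1 kHz.

1.1 kHz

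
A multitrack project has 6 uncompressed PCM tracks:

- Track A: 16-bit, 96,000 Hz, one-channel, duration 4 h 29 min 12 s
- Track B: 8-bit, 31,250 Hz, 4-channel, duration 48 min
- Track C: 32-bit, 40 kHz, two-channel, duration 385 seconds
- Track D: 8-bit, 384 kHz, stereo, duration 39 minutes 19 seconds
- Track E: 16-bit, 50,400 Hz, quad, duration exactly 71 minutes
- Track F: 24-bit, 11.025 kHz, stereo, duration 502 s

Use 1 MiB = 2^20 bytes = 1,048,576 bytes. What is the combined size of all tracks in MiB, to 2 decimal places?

Track A: 4 h 29 min 12 s = 16,152 s; 96,000 × 16,152 × 2 × 1 = 3,101,184,000 bytes.
Track B: 48 min = 2,880 s; 31,250 × 2,880 × 1 × 4 = 360,000,000 bytes.
Track C: 40,000 × 385 × 4 × 2 = 123,200,000 bytes.
Track D: 39 minutes 19 seconds = 2,359 s; 384,000 × 2,359 × 1 × 2 = 1,811,712,000 bytes.
Track E: exactly 71 minutes = 4,260 s; 50,400 × 4,260 × 2 × 4 = 1,717,632,000 bytes.
Track F: 11,025 × 502 × 3 × 2 = 33,207,300 bytes.
Total = 7,146,935,300 bytes = 6815.85 MiB.

6815.85 MiB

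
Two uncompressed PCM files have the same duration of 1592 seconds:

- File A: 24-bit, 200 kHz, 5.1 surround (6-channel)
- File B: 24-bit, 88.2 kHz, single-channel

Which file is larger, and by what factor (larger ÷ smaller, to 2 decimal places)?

File A, by a factor of 13.61

File A: 200,000 × 3 × 6 = 3,600,000 bytes/s.
File B: 88,200 × 3 × 1 = 264,600 bytes/s.
File A is larger; ratio = 5,731,200,000 / 421,243,200 = 13.61.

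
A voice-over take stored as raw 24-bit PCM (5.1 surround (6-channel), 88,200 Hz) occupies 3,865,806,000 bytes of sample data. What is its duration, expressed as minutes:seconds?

Byte rate = 88,200 × 3 × 6 = 1,587,600 bytes/s.
Duration = 3,865,806,000 / 1,587,600 = 2,435 s.
2,435 s = 40:35.

40:35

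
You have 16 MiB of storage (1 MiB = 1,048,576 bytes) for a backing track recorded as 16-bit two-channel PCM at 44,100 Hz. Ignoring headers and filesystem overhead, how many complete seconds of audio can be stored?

95 seconds

Uncompressed byte rate = 44,100 × 2 × 2 = 176,400 bytes/s.
Capacity = 16 × 1,048,576 = 16,777,216 bytes.
16,777,216 / 176,400 ≈ 95.11 s → 95 seconds.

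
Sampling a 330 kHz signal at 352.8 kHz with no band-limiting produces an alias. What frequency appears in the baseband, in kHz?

22.8 kHz

Nyquist = 352,800/2 = 176,400 Hz; 330,000 Hz exceeds it.
Alias = |330,000 − 1×352,800| = |330,000 − 352,800| = 22,800 Hz = 22.8 kHz.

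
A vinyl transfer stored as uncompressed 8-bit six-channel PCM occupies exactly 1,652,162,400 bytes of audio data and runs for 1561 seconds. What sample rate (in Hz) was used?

Bytes = sample_rate × seconds × bytes_per_sample × channels.
sample_rate = 1,652,162,400 / (1,561 × 1 × 6) = 1,652,162,400 / 9,366 = 176,400 Hz.

176,400 Hz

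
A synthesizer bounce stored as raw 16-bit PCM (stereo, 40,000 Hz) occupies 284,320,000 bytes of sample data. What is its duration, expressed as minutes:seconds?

29:37

Byte rate = 40,000 × 2 × 2 = 160,000 bytes/s.
Duration = 284,320,000 / 160,000 = 1,777 s.
1,777 s = 29:37.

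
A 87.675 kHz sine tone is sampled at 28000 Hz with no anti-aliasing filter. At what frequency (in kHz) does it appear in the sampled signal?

3.675 kHz

Nyquist = 28,000/2 = 14,000 Hz; 87,675 Hz exceeds it.
Alias = |87,675 − 3×28,000| = |87,675 − 84,000| = 3,675 Hz = 3.675 kHz.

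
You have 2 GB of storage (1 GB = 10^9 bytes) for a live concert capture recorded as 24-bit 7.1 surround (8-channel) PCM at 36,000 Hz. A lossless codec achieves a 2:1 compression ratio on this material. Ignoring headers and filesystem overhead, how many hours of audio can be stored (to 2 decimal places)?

Uncompressed byte rate = 36,000 × 3 × 8 = 864,000 bytes/s.
After 2:1 compression, effective rate ≈ 432000 bytes/s.
Capacity = 2 × 1,000,000,000 = 2,000,000,000 bytes.
2,000,000,000 / effective rate ≈ 4629.63 s → 1.29 hours.

1.29 hours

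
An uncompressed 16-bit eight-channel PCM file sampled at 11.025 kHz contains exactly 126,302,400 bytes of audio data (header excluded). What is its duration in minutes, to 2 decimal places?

Byte rate = 11,025 × 2 × 8 = 176,400 bytes/s.
Duration = 126,302,400 / 176,400 = 716 s.
716 s / 60 = 11.93 minutes.

11.93 minutes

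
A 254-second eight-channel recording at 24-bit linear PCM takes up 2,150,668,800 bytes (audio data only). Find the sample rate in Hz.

Bytes = sample_rate × seconds × bytes_per_sample × channels.
sample_rate = 2,150,668,800 / (254 × 3 × 8) = 2,150,668,800 / 6,096 = 352,800 Hz.

352,800 Hz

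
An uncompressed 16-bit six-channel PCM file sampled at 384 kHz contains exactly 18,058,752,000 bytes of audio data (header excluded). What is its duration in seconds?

Byte rate = 384,000 × 2 × 6 = 4,608,000 bytes/s.
Duration = 18,058,752,000 / 4,608,000 = 3,919 s.

3,919 seconds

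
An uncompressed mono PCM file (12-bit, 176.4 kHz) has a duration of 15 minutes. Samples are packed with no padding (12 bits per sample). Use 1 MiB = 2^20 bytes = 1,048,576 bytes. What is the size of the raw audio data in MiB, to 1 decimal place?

227.1 MiB

Duration = 15 minutes = 900 s.
Bits = 176,400 × 900 × 12 × 1 = 1,905,120,000 bits = 238,140,000 bytes.
238,140,000 / 1,048,576 = 227.1 MiB.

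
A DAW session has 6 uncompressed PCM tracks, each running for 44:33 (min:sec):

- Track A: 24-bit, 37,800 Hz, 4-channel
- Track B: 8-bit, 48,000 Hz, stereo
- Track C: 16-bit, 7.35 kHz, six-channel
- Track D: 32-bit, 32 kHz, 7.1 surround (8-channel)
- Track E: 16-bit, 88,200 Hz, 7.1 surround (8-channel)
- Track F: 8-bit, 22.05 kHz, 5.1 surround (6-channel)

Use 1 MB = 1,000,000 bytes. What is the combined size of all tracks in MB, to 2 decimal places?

8567.77 MB

44:33 (min:sec) = 2,673 s.
Track A: 37,800 × 2,673 × 3 × 4 = 1,212,472,800 bytes.
Track B: 48,000 × 2,673 × 1 × 2 = 256,608,000 bytes.
Track C: 7,350 × 2,673 × 2 × 6 = 235,758,600 bytes.
Track D: 32,000 × 2,673 × 4 × 8 = 2,737,152,000 bytes.
Track E: 88,200 × 2,673 × 2 × 8 = 3,772,137,600 bytes.
Track F: 22,050 × 2,673 × 1 × 6 = 353,637,900 bytes.
Total = 8,567,766,900 bytes = 8567.77 MB.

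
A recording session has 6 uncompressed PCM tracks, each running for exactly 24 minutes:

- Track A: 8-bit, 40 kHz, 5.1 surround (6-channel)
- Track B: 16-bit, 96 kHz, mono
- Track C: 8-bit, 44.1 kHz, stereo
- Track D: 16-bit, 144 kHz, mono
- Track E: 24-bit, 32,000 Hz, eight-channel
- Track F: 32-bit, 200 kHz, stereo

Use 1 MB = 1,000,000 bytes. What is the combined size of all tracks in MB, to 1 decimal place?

4573.7 MB

exactly 24 minutes = 1,440 s.
Track A: 40,000 × 1,440 × 1 × 6 = 345,600,000 bytes.
Track B: 96,000 × 1,440 × 2 × 1 = 276,480,000 bytes.
Track C: 44,100 × 1,440 × 1 × 2 = 127,008,000 bytes.
Track D: 144,000 × 1,440 × 2 × 1 = 414,720,000 bytes.
Track E: 32,000 × 1,440 × 3 × 8 = 1,105,920,000 bytes.
Track F: 200,000 × 1,440 × 4 × 2 = 2,304,000,000 bytes.
Total = 4,573,728,000 bytes = 4573.7 MB.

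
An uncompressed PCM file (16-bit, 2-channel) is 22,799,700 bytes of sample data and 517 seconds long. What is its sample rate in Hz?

Bytes = sample_rate × seconds × bytes_per_sample × channels.
sample_rate = 22,799,700 / (517 × 2 × 2) = 22,799,700 / 2,068 = 11,025 Hz.

11,025 Hz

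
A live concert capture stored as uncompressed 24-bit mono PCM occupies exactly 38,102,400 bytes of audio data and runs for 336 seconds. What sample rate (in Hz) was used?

Bytes = sample_rate × seconds × bytes_per_sample × channels.
sample_rate = 38,102,400 / (336 × 3 × 1) = 38,102,400 / 1,008 = 37,800 Hz.

37,800 Hz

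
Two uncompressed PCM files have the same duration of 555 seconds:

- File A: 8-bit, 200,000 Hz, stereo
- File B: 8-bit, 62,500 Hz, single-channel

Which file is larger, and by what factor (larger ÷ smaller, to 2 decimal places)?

File A, by a factor of 6.40

File A: 200,000 × 1 × 2 = 400,000 bytes/s.
File B: 62,500 × 1 × 1 = 62,500 bytes/s.
File A is larger; ratio = 222,000,000 / 34,687,500 = 6.40.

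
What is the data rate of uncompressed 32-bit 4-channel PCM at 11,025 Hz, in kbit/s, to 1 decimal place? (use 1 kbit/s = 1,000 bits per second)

1411.2 kbit/s

Bit rate = 11,025 × 32 × 4 = 1,411,200 bits/s.
= 1411.2 kbit/s.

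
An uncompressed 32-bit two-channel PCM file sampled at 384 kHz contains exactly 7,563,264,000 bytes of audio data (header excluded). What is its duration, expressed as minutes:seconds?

41:02

Byte rate = 384,000 × 4 × 2 = 3,072,000 bytes/s.
Duration = 7,563,264,000 / 3,072,000 = 2,462 s.
2,462 s = 41:02.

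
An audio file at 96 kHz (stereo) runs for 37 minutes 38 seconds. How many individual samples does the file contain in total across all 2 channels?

433,536,000 samples

37 minutes 38 seconds = 2,258 s.
96,000 × 2,258 s × 2 ch = 433,536,000 samples.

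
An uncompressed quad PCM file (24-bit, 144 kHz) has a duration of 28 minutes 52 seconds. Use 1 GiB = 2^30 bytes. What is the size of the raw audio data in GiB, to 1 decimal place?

2.8 GiB

Duration = 28 minutes 52 seconds = 1,732 s.
Bytes = 144,000 samples/s × 1,732 s × 3 bytes/sample × 4 ch = 2,992,896,000 bytes.
2,992,896,000 / 1,073,741,824 = 2.8 GiB.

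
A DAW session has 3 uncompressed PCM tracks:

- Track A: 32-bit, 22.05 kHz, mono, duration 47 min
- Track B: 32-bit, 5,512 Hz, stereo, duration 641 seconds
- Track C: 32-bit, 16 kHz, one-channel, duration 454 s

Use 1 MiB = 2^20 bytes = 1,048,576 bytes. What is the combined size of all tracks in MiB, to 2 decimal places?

291.87 MiB

Track A: 47 min = 2,820 s; 22,050 × 2,820 × 4 × 1 = 248,724,000 bytes.
Track B: 5,512 × 641 × 4 × 2 = 28,265,536 bytes.
Track C: 16,000 × 454 × 4 × 1 = 29,056,000 bytes.
Total = 306,045,536 bytes = 291.87 MiB.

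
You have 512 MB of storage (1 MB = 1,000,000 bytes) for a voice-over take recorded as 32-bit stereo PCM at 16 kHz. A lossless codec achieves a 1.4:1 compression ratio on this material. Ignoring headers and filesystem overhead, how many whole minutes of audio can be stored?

93 minutes

Uncompressed byte rate = 16,000 × 4 × 2 = 128,000 bytes/s.
After 1.4:1 compression, effective rate ≈ 91428.57 bytes/s.
Capacity = 512 × 1,000,000 = 512,000,000 bytes.
512,000,000 / effective rate ≈ 5600 s → 93 minutes.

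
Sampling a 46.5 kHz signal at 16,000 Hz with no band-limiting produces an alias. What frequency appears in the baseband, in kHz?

Nyquist = 16,000/2 = 8,000 Hz; 46,500 Hz exceeds it.
Alias = |46,500 − 3×16,000| = |46,500 − 48,000| = 1,500 Hz = 1.5 kHz.

1.5 kHz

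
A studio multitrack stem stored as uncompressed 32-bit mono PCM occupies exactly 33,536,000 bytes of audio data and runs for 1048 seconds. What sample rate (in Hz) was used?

8,000 Hz

Bytes = sample_rate × seconds × bytes_per_sample × channels.
sample_rate = 33,536,000 / (1,048 × 4 × 1) = 33,536,000 / 4,192 = 8,000 Hz.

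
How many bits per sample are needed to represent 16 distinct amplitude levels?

4 bits

log2(16) = 4.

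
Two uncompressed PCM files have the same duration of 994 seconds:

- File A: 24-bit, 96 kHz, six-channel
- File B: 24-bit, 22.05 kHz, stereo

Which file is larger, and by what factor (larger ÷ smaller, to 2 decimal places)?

File A, by a factor of 13.06

File A: 96,000 × 3 × 6 = 1,728,000 bytes/s.
File B: 22,050 × 3 × 2 = 132,300 bytes/s.
File A is larger; ratio = 1,717,632,000 / 131,506,200 = 13.06.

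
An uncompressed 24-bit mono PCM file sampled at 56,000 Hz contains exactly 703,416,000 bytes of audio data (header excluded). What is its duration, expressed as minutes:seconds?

Byte rate = 56,000 × 3 × 1 = 168,000 bytes/s.
Duration = 703,416,000 / 168,000 = 4,187 s.
4,187 s = 69:47.

69:47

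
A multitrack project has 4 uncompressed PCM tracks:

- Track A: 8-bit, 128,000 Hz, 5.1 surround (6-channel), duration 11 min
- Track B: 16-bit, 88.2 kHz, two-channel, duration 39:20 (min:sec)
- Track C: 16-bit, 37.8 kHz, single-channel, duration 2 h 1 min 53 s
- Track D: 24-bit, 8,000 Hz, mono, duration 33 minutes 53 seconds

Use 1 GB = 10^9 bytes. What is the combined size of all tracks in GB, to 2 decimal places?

Track A: 11 min = 660 s; 128,000 × 660 × 1 × 6 = 506,880,000 bytes.
Track B: 39:20 (min:sec) = 2,360 s; 88,200 × 2,360 × 2 × 2 = 832,608,000 bytes.
Track C: 2 h 1 min 53 s = 7,313 s; 37,800 × 7,313 × 2 × 1 = 552,862,800 bytes.
Track D: 33 minutes 53 seconds = 2,033 s; 8,000 × 2,033 × 3 × 1 = 48,792,000 bytes.
Total = 1,941,142,800 bytes = 1.94 GB.

1.94 GB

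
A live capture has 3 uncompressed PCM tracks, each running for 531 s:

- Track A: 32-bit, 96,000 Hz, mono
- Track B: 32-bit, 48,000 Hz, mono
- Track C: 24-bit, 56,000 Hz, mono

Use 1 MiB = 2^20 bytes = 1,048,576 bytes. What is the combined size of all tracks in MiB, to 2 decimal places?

Track A: 96,000 × 531 × 4 × 1 = 203,904,000 bytes.
Track B: 48,000 × 531 × 4 × 1 = 101,952,000 bytes.
Track C: 56,000 × 531 × 3 × 1 = 89,208,000 bytes.
Total = 395,064,000 bytes = 376.76 MiB.

376.76 MiB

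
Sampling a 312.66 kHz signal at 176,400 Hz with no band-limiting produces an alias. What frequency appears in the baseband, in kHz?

40.14 kHz

Nyquist = 176,400/2 = 88,200 Hz; 312,660 Hz exceeds it.
Alias = |312,660 − 2×176,400| = |312,660 − 352,800| = 40,140 Hz = 40.14 kHz.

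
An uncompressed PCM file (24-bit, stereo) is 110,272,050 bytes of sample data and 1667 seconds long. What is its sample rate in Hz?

Bytes = sample_rate × seconds × bytes_per_sample × channels.
sample_rate = 110,272,050 / (1,667 × 3 × 2) = 110,272,050 / 10,002 = 11,025 Hz.

11,025 Hz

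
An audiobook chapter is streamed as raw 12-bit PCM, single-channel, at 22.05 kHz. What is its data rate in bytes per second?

33,075 bytes/s

Bit rate = 22,050 × 12 × 1 = 264,600 bits/s.
264,600 / 8 = 33,075 bytes/s.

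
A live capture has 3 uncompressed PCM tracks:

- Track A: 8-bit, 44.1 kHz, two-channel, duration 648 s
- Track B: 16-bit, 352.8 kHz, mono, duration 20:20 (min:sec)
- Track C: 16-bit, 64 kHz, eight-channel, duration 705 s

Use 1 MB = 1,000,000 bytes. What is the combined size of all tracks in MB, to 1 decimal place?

Track A: 44,100 × 648 × 1 × 2 = 57,153,600 bytes.
Track B: 20:20 (min:sec) = 1,220 s; 352,800 × 1,220 × 2 × 1 = 860,832,000 bytes.
Track C: 64,000 × 705 × 2 × 8 = 721,920,000 bytes.
Total = 1,639,905,600 bytes = 1639.9 MB.

1639.9 MB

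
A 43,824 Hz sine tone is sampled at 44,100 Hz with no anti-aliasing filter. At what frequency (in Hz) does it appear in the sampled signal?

276 Hz

Nyquist = 44,100/2 = 22,050 Hz; 43,824 Hz exceeds it.
Alias = |43,824 − 1×44,100| = |43,824 − 44,100| = 276 Hz.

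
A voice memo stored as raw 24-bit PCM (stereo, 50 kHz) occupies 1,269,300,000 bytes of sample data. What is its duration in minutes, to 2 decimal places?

70.52 minutes

Byte rate = 50,000 × 3 × 2 = 300,000 bytes/s.
Duration = 1,269,300,000 / 300,000 = 4,231 s.
4,231 s / 60 = 70.52 minutes.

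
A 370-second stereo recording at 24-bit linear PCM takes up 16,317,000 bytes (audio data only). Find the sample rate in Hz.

Bytes = sample_rate × seconds × bytes_per_sample × channels.
sample_rate = 16,317,000 / (370 × 3 × 2) = 16,317,000 / 2,220 = 7,350 Hz.

7,350 Hz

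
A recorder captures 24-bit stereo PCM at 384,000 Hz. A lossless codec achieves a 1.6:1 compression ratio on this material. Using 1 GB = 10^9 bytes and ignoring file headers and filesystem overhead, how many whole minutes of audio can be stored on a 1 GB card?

11 minutes

Uncompressed byte rate = 384,000 × 3 × 2 = 2,304,000 bytes/s.
After 1.6:1 compression, effective rate ≈ 1440000 bytes/s.
Capacity = 1 × 1,000,000,000 = 1,000,000,000 bytes.
1,000,000,000 / effective rate ≈ 694.44 s → 11 minutes.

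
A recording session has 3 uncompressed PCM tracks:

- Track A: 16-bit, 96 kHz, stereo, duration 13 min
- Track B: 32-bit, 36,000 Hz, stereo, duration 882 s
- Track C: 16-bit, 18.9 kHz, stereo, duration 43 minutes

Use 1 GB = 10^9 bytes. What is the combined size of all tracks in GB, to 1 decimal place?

0.7 GB

Track A: 13 min = 780 s; 96,000 × 780 × 2 × 2 = 299,520,000 bytes.
Track B: 36,000 × 882 × 4 × 2 = 254,016,000 bytes.
Track C: 43 minutes = 2,580 s; 18,900 × 2,580 × 2 × 2 = 195,048,000 bytes.
Total = 748,584,000 bytes = 0.7 GB.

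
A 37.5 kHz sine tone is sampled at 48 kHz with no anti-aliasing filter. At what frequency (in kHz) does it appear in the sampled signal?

10.5 kHz

Nyquist = 48,000/2 = 24,000 Hz; 37,500 Hz exceeds it.
Alias = |37,500 − 1×48,000| = |37,500 − 48,000| = 10,500 Hz = 10.5 kHz.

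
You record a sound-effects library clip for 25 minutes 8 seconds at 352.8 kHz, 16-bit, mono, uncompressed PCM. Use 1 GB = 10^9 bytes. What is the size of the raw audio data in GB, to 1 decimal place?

Duration = 25 minutes 8 seconds = 1,508 s.
Bytes = 352,800 samples/s × 1,508 s × 2 bytes/sample × 1 ch = 1,064,044,800 bytes.
1,064,044,800 / 1,000,000,000 = 1.1 GB.

1.1 GB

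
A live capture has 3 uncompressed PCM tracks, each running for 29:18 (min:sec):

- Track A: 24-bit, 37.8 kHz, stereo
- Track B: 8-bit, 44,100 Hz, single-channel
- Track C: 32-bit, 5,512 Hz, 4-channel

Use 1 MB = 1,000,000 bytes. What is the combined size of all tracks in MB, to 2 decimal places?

631.28 MB

29:18 (min:sec) = 1,758 s.
Track A: 37,800 × 1,758 × 3 × 2 = 398,714,400 bytes.
Track B: 44,100 × 1,758 × 1 × 1 = 77,527,800 bytes.
Track C: 5,512 × 1,758 × 4 × 4 = 155,041,536 bytes.
Total = 631,283,736 bytes = 631.28 MB.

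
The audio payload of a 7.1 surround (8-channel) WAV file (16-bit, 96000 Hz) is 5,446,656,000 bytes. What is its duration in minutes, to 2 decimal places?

Byte rate = 96,000 × 2 × 8 = 1,536,000 bytes/s.
Duration = 5,446,656,000 / 1,536,000 = 3,546 s.
3,546 s / 60 = 59.10 minutes.

59.10 minutes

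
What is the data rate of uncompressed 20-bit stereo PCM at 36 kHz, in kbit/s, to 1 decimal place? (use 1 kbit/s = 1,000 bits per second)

Bit rate = 36,000 × 20 × 2 = 1,440,000 bits/s.
= 1440.0 kbit/s.

1440.0 kbit/s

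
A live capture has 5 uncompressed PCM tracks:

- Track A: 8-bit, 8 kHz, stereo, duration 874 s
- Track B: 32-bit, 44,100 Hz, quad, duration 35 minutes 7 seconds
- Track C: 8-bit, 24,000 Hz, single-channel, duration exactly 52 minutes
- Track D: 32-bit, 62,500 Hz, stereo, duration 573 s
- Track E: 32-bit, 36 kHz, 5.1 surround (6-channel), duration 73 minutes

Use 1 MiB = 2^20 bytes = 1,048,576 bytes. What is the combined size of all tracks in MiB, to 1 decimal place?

5384.8 MiB

Track A: 8,000 × 874 × 1 × 2 = 13,984,000 bytes.
Track B: 35 minutes 7 seconds = 2,107 s; 44,100 × 2,107 × 4 × 4 = 1,486,699,200 bytes.
Track C: exactly 52 minutes = 3,120 s; 24,000 × 3,120 × 1 × 1 = 74,880,000 bytes.
Track D: 62,500 × 573 × 4 × 2 = 286,500,000 bytes.
Track E: 73 minutes = 4,380 s; 36,000 × 4,380 × 4 × 6 = 3,784,320,000 bytes.
Total = 5,646,383,200 bytes = 5384.8 MiB.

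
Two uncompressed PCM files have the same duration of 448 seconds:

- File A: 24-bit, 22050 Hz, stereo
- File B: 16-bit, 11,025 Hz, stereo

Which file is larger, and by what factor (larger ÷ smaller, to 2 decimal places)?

File A, by a factor of 3.00

File A: 22,050 × 3 × 2 = 132,300 bytes/s.
File B: 11,025 × 2 × 2 = 44,100 bytes/s.
File A is larger; ratio = 59,270,400 / 19,756,800 = 3.00.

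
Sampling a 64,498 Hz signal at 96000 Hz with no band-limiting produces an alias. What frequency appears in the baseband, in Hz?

Nyquist = 96,000/2 = 48,000 Hz; 64,498 Hz exceeds it.
Alias = |64,498 − 1×96,000| = |64,498 − 96,000| = 31,502 Hz.

31,502 Hz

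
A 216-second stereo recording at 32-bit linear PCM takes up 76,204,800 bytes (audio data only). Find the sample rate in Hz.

Bytes = sample_rate × seconds × bytes_per_sample × channels.
sample_rate = 76,204,800 / (216 × 4 × 2) = 76,204,800 / 1,728 = 44,100 Hz.

44,100 Hz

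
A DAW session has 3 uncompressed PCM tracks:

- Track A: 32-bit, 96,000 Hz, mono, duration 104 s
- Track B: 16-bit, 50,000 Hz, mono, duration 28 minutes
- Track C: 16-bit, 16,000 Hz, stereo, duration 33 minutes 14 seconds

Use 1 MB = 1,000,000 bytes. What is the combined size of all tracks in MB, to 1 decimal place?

335.6 MB

Track A: 96,000 × 104 × 4 × 1 = 39,936,000 bytes.
Track B: 28 minutes = 1,680 s; 50,000 × 1,680 × 2 × 1 = 168,000,000 bytes.
Track C: 33 minutes 14 seconds = 1,994 s; 16,000 × 1,994 × 2 × 2 = 127,616,000 bytes.
Total = 335,552,000 bytes = 335.6 MB.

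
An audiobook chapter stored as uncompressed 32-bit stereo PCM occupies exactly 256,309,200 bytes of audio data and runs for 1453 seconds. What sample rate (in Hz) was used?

Bytes = sample_rate × seconds × bytes_per_sample × channels.
sample_rate = 256,309,200 / (1,453 × 4 × 2) = 256,309,200 / 11,624 = 22,050 Hz.

22,050 Hz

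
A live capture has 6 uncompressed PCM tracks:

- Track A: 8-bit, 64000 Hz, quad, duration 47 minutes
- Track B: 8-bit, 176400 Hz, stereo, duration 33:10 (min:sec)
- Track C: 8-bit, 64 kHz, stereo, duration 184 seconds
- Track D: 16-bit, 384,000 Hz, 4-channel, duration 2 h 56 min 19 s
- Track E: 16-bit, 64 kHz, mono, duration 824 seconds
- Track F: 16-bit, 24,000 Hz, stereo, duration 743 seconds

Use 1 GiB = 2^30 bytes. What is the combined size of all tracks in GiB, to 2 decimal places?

31.78 GiB

Track A: 47 minutes = 2,820 s; 64,000 × 2,820 × 1 × 4 = 721,920,000 bytes.
Track B: 33:10 (min:sec) = 1,990 s; 176,400 × 1,990 × 1 × 2 = 702,072,000 bytes.
Track C: 64,000 × 184 × 1 × 2 = 23,552,000 bytes.
Track D: 2 h 56 min 19 s = 10,579 s; 384,000 × 10,579 × 2 × 4 = 32,498,688,000 bytes.
Track E: 64,000 × 824 × 2 × 1 = 105,472,000 bytes.
Track F: 24,000 × 743 × 2 × 2 = 71,328,000 bytes.
Total = 34,123,032,000 bytes = 31.78 GiB.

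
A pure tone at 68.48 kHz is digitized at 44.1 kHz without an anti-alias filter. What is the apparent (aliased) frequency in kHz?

19.72 kHz

Nyquist = 44,100/2 = 22,050 Hz; 68,480 Hz exceeds it.
Alias = |68,480 − 2×44,100| = |68,480 − 88,200| = 19,720 Hz = 19.72 kHz.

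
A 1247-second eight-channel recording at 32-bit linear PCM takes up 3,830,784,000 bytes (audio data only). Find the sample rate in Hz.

Bytes = sample_rate × seconds × bytes_per_sample × channels.
sample_rate = 3,830,784,000 / (1,247 × 4 × 8) = 3,830,784,000 / 39,904 = 96,000 Hz.

96,000 Hz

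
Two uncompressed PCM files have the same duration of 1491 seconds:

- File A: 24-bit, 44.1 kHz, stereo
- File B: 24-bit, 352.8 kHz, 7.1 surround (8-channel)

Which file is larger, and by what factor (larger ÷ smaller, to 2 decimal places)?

File A: 44,100 × 3 × 2 = 264,600 bytes/s.
File B: 352,800 × 3 × 8 = 8,467,200 bytes/s.
File B is larger; ratio = 12,624,595,200 / 394,518,600 = 32.00.

File B, by a factor of 32.00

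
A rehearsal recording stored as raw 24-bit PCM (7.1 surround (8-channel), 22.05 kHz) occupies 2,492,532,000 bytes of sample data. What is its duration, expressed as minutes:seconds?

Byte rate = 22,050 × 3 × 8 = 529,200 bytes/s.
Duration = 2,492,532,000 / 529,200 = 4,710 s.
4,710 s = 78:30.

78:30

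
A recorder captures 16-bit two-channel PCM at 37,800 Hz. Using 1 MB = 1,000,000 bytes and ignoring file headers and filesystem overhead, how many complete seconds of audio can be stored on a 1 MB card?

Uncompressed byte rate = 37,800 × 2 × 2 = 151,200 bytes/s.
Capacity = 1 × 1,000,000 = 1,000,000 bytes.
1,000,000 / 151,200 ≈ 6.61 s → 6 seconds.

6 seconds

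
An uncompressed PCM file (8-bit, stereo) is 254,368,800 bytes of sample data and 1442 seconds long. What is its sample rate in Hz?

Bytes = sample_rate × seconds × bytes_per_sample × channels.
sample_rate = 254,368,800 / (1,442 × 1 × 2) = 254,368,800 / 2,884 = 88,200 Hz.

88,200 Hz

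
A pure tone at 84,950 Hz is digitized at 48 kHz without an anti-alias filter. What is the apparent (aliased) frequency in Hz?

Nyquist = 48,000/2 = 24,000 Hz; 84,950 Hz exceeds it.
Alias = |84,950 − 2×48,000| = |84,950 − 96,000| = 11,050 Hz.

11,050 Hz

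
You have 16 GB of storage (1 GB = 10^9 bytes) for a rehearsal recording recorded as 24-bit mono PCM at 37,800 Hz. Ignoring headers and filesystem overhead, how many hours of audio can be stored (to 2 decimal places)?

Uncompressed byte rate = 37,800 × 3 × 1 = 113,400 bytes/s.
Capacity = 16 × 1,000,000,000 = 16,000,000,000 bytes.
16,000,000,000 / 113,400 ≈ 141093.47 s → 39.19 hours.

39.19 hours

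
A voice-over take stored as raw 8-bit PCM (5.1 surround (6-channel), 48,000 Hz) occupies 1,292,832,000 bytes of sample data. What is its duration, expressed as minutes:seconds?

74:49

Byte rate = 48,000 × 1 × 6 = 288,000 bytes/s.
Duration = 1,292,832,000 / 288,000 = 4,489 s.
4,489 s = 74:49.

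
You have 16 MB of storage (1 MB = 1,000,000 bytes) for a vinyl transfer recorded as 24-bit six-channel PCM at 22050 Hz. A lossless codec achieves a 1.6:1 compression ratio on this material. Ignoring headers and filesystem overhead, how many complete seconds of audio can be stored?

64 seconds

Uncompressed byte rate = 22,050 × 3 × 6 = 396,900 bytes/s.
After 1.6:1 compression, effective rate ≈ 248062.5 bytes/s.
Capacity = 16 × 1,000,000 = 16,000,000 bytes.
16,000,000 / effective rate ≈ 64.5 s → 64 seconds.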